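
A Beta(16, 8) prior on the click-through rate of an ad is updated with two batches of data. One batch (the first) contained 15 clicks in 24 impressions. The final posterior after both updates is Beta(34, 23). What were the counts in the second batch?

Because Beta–binomial updating is additive in the counts, the combined data contributed (α_post−α_prior, β_post−β_prior) successes and failures.
Total across both batches: 34−16=18 clicks, 23−8=15 non-clicks.
Subtract the first batch: 18−15=3 clicks and 15−9=6 non-clicks.

3 clicks and 6 non-clicks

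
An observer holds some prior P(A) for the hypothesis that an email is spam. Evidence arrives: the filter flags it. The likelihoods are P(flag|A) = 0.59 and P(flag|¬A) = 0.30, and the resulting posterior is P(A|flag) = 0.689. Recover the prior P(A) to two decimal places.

P(A) = 0.53

In odds form, posterior odds = prior odds × likelihood ratio, so prior odds = posterior odds ÷ LR.
Posterior odds = 0.689/(1−0.689) = 2.2154. LR = 0.59/0.30 = 1.9667.
Prior odds = 2.2154/1.9667 = 1.1265, so P(A) = 1.1265/(1+1.1265) ≈ 0.53.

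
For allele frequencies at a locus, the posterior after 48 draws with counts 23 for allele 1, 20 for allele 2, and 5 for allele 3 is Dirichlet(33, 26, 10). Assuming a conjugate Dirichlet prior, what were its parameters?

Dirichlet(10, 6, 5)

For a Dirichlet(α) prior with multinomial counts c, the posterior is Dirichlet(α + c) componentwise.
Subtract each count from the matching posterior parameter: 33−23=10, 26−20=6, 10−5=5.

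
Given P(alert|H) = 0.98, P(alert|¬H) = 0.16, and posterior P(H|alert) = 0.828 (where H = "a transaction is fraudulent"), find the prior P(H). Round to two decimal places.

In odds form, posterior odds = prior odds × likelihood ratio, so prior odds = posterior odds ÷ LR.
Posterior odds = 0.828/(1−0.828) = 4.8140. LR = 0.98/0.16 = 6.1250.
Prior odds = 4.8140/6.1250 = 0.7860, so P(H) = 0.7860/(1+0.7860) ≈ 0.44.

P(H) = 0.44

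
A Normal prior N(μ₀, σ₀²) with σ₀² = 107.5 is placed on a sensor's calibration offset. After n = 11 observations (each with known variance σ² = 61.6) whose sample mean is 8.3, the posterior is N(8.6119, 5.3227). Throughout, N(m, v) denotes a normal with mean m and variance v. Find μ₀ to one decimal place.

μ₀ = 14.6

With known observation variance, the Normal–Normal posterior has precision τ_n = τ₀ + n/σ² and mean μ_n = (τ₀μ₀ + (n/σ²)x̄)/τ_n.
Here τ₀ = 1/107.5 = 0.009302 and τ_data = 11/61.6 = 0.178571, so τ_n = 0.187873.
Rearranging for μ₀: μ₀ = (μ_n·τ_n − τ_data·x̄)/τ₀ = (8.6119·0.187873 − 0.178571·8.3) / 0.009302 = 0.135804/0.009302 ≈ 14.6.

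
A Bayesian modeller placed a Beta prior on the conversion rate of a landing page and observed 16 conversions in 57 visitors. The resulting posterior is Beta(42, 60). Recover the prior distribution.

Under Beta–binomial conjugacy the posterior parameters are (a+s, b+f).
So a = 42 − 16 = 26 and b = 60 − 41 = 19.

Beta(26, 19)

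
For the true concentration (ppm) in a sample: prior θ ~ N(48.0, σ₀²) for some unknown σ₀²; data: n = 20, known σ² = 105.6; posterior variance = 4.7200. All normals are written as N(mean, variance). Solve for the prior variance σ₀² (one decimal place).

Posterior precision equals prior precision plus data precision: 1/σ_n² = 1/σ₀² + n/σ².
So 1/σ₀² = 1/4.7200 − 20/105.6 = 0.211864 − 0.189394 = 0.022470.
Hence σ₀² = 1/0.022470 ≈ 44.5.

σ₀² = 44.5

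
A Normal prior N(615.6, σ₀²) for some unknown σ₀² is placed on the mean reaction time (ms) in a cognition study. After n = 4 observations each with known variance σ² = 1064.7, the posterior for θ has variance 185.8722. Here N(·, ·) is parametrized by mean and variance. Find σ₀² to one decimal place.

Posterior precision equals prior precision plus data precision: 1/σ_n² = 1/σ₀² + n/σ².
So 1/σ₀² = 1/185.8722 − 4/1064.7 = 0.005380 − 0.003757 = 0.001623.
Hence σ₀² = 1/0.001623 ≈ 616.1.

σ₀² = 616.1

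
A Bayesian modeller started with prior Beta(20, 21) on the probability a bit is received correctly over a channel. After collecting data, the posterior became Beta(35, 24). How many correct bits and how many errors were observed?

Under Beta–binomial conjugacy the posterior parameters are (a+s, b+f).
Match parameters: s=35−20=15, f=24−21=3.

15 correct bits and 3 errors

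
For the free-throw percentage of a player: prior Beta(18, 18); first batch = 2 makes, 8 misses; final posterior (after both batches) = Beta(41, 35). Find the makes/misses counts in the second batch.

Because Beta–binomial updating is additive in the counts, the combined data contributed (α_post−α_prior, β_post−β_prior) successes and failures.
Total across both batches: 41−18=23 makes, 35−18=17 misses.
Subtract the first batch: 23−2=21 makes and 17−8=9 misses.

21 makes and 9 misses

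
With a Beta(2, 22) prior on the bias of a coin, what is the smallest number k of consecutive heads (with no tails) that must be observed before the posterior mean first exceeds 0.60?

After k heads and 0 tails the posterior is Beta(2+k, 22), with mean (2+k)/(2+22+k).
Set (2+k)/(24+k) > 0.60 and solve: k > (0.60·24 − 2)/(1 − 0.60) = 31.000.
The smallest integer exceeding 31.000 is 32, and checking k=32: (34)/(56) = 0.6071 > 0.60.

k = 32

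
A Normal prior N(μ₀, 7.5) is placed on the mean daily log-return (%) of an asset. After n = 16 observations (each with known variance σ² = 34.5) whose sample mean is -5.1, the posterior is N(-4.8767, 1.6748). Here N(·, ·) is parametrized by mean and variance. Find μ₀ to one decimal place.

With known observation variance, the Normal–Normal posterior has precision τ_n = τ₀ + n/σ² and mean μ_n = (τ₀μ₀ + (n/σ²)x̄)/τ_n.
Here τ₀ = 1/7.5 = 0.133333 and τ_data = 16/34.5 = 0.463768, so τ_n = 0.597101.
Rearranging for μ₀: μ₀ = (μ_n·τ_n − τ_data·x̄)/τ₀ = (-4.8767·0.597101 − 0.463768·-5.1) / 0.133333 = -0.546666/0.133333 ≈ -4.1.

μ₀ = -4.1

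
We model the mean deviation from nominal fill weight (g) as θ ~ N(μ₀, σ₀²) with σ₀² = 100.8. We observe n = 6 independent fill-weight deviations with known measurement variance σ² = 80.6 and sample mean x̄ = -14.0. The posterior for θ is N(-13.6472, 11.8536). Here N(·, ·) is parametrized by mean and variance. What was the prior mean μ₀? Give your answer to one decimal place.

With known observation variance, the Normal–Normal posterior has precision τ_n = τ₀ + n/σ² and mean μ_n = (τ₀μ₀ + (n/σ²)x̄)/τ_n.
Here τ₀ = 1/100.8 = 0.009921 and τ_data = 6/80.6 = 0.074442, so τ_n = 0.084363.
Rearranging for μ₀: μ₀ = (μ_n·τ_n − τ_data·x̄)/τ₀ = (-13.6472·0.084363 − 0.074442·-14.0) / 0.009921 = -0.109131/0.009921 ≈ -11.0.

μ₀ = -11.0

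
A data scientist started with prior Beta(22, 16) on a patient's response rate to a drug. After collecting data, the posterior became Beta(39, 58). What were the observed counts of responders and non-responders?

Beta is conjugate to the binomial likelihood: posterior = Beta(α+s, β+f).
So s = 39 − 22 = 17 and f = 58 − 16 = 42.

17 responders and 42 non-responders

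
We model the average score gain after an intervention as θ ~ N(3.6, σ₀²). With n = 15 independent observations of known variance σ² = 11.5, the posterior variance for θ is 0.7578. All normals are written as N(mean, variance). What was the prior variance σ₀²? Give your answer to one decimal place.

σ₀² = 65.5

Posterior precision equals prior precision plus data precision: 1/σ_n² = 1/σ₀² + n/σ².
So 1/σ₀² = 1/0.7578 − 15/11.5 = 1.319609 − 1.304348 = 0.015261.
Hence σ₀² = 1/0.015261 ≈ 65.5.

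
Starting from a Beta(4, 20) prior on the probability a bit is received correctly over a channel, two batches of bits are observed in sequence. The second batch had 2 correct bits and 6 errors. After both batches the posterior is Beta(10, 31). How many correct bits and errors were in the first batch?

Sequential conjugate updates are equivalent to a single update on the pooled data, so total successes = posterior α − prior α and total failures = posterior β − prior β.
Total across both batches: 10−4=6 correct bits, 31−20=11 errors.
Subtract the second batch: 6−2=4 correct bits and 11−6=5 errors.

4 correct bits and 5 errors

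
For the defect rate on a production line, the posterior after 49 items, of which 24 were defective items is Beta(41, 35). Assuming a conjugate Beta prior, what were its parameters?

Under Beta–binomial conjugacy the posterior parameters are (a+s, b+f).
So a = 41 − 24 = 17 and b = 35 − 25 = 10.

Beta(17, 10)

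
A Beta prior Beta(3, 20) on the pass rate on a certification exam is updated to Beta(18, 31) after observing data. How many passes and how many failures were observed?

15 passes and 11 failures

A Beta(a, b) prior with s successes and f failures in binomial data gives a Beta(a+s, b+f) posterior.
Match parameters: s=18−3=15, f=31−20=11.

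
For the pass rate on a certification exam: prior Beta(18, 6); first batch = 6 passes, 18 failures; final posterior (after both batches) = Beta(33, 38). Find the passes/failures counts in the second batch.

Because Beta–binomial updating is additive in the counts, the combined data contributed (α_post−α_prior, β_post−β_prior) successes and failures.
Total across both batches: 33−18=15 passes, 38−6=32 failures.
Subtract the first batch: 15−6=9 passes and 32−18=14 failures.

9 passes and 14 failures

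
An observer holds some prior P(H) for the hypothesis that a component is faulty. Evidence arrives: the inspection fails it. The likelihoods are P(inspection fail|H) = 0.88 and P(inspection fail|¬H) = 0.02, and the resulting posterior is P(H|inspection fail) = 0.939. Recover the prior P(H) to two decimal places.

In odds form, posterior odds = prior odds × likelihood ratio, so prior odds = posterior odds ÷ LR.
Posterior odds = 0.939/(1−0.939) = 15.3934. LR = 0.88/0.02 = 44.0000.
Prior odds = 15.3934/44.0000 = 0.3498, so P(H) = 0.3498/(1+0.3498) ≈ 0.26.

P(H) = 0.26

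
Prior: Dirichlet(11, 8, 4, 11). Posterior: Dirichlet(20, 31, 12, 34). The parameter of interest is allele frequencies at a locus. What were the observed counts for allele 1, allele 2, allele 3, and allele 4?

For a Dirichlet(α) prior with multinomial counts c, the posterior is Dirichlet(α + c) componentwise.
Counts are posterior − prior componentwise: 20−11=9, 31−8=23, 12−4=8, 34−11=23.

counts (9, 23, 8, 23)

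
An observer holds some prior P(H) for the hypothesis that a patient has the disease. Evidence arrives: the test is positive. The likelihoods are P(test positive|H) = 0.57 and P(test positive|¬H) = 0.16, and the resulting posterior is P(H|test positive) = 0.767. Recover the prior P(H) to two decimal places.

Bayes' rule in odds form gives O(H|E) = O(H)·[P(E|H)/P(E|¬H)], hence O(H) = O(H|E)/LR.
Posterior odds = 0.767/(1−0.767) = 3.2918. LR = 0.57/0.16 = 3.5625.
Prior odds = 3.2918/3.5625 = 0.9240, so P(H) = 0.9240/(1+0.9240) ≈ 0.48.

P(H) = 0.48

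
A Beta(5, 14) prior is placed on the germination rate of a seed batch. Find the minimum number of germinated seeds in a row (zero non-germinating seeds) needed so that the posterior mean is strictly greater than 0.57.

k = 14

After k germinated seeds and 0 non-germinating seeds the posterior is Beta(5+k, 14), with mean (5+k)/(5+14+k).
Set (5+k)/(19+k) > 0.57 and solve: k > (0.57·19 − 5)/(1 − 0.57) = 13.558.
The smallest integer exceeding 13.558 is 14.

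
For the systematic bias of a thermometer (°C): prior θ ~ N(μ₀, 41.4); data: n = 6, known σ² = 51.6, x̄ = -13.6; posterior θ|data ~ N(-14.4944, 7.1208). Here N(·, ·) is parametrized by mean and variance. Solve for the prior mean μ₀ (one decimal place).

With known observation variance, the Normal–Normal posterior has precision τ_n = τ₀ + n/σ² and mean μ_n = (τ₀μ₀ + (n/σ²)x̄)/τ_n.
Here τ₀ = 1/41.4 = 0.024155 and τ_data = 6/51.6 = 0.116279, so τ_n = 0.140434.
Rearranging for μ₀: μ₀ = (μ_n·τ_n − τ_data·x̄)/τ₀ = (-14.4944·0.140434 − 0.116279·-13.6) / 0.024155 = -0.454112/0.024155 ≈ -18.8.

μ₀ = -18.8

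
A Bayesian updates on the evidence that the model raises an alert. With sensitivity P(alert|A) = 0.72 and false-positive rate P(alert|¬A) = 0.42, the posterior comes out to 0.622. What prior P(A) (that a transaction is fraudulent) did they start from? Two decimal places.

P(A) = 0.49

Bayes' rule in odds form gives O(A|E) = O(A)·[P(E|A)/P(E|¬A)], hence O(A) = O(A|E)/LR.
Posterior odds = 0.622/(1−0.622) = 1.6455. LR = 0.72/0.42 = 1.7143.
Prior odds = 1.6455/1.7143 = 0.9599, so P(A) = 0.9599/(1+0.9599) ≈ 0.49.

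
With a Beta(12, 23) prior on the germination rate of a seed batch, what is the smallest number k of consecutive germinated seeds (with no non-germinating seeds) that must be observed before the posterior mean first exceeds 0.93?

After k germinated seeds and 0 non-germinating seeds the posterior is Beta(12+k, 23), with mean (12+k)/(12+23+k).
Set (12+k)/(35+k) > 0.93 and solve: k > (0.93·35 − 12)/(1 − 0.93) = 293.571.
The smallest integer exceeding 293.571 is 294, and checking k=294: (306)/(329) = 0.9301 > 0.93.

k = 294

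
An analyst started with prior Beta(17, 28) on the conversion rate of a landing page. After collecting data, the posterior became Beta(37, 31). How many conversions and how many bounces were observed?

20 conversions and 3 bounces

Beta is conjugate to the binomial likelihood: posterior = Beta(α+s, β+f).
So s = 37 − 17 = 20 and f = 31 − 28 = 3.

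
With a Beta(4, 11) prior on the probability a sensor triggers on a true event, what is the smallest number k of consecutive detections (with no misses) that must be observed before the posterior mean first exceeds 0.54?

After k detections and 0 misses the posterior is Beta(4+k, 11), with mean (4+k)/(4+11+k).
Set (4+k)/(15+k) > 0.54 and solve: k > (0.54·15 − 4)/(1 − 0.54) = 8.913.
The smallest integer exceeding 8.913 is 9, and checking k=9: (13)/(24) = 0.5417 > 0.54.

k = 9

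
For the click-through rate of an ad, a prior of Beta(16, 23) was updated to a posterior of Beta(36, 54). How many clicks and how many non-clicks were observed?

A Beta(a, b) prior with s successes and f failures in binomial data gives a Beta(a+s, b+f) posterior.
Match parameters: s=36−16=20, f=54−23=31.

20 clicks and 31 non-clicks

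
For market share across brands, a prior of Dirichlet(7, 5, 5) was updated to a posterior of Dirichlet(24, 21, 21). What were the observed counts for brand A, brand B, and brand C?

For a Dirichlet(α) prior with multinomial counts c, the posterior is Dirichlet(α + c) componentwise.
Counts are posterior − prior componentwise: 24−7=17, 21−5=16, 21−5=16.

counts (17, 16, 16)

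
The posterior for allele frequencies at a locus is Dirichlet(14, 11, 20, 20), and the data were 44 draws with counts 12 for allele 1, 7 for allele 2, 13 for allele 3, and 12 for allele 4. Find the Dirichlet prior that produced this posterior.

For a Dirichlet(α) prior with multinomial counts c, the posterior is Dirichlet(α + c) componentwise.
Subtract each count from the matching posterior parameter: 14−12=2, 11−7=4, 20−13=7, 20−12=8.

Dirichlet(2, 4, 7, 8)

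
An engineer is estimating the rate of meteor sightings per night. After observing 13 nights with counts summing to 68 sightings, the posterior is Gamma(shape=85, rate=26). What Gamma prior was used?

Gamma(shape=17, rate=13)

Gamma–Poisson conjugacy: posterior shape = α + Σxᵢ, posterior rate = β + n.
So α = 85 − 68 = 17 and β = 26 − 13 = 13.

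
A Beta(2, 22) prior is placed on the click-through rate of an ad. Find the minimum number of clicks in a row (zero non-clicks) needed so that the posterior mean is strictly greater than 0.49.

After k clicks and 0 non-clicks the posterior is Beta(2+k, 22), with mean (2+k)/(2+22+k).
Set (2+k)/(24+k) > 0.49 and solve: k > (0.49·24 − 2)/(1 − 0.49) = 19.137.
The smallest integer exceeding 19.137 is 20.

k = 20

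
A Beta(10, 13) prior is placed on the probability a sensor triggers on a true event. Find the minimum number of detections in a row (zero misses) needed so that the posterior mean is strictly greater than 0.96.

k = 303

After k detections and 0 misses the posterior is Beta(10+k, 13), with mean (10+k)/(10+13+k).
Set (10+k)/(23+k) > 0.96 and solve: k > (0.96·23 − 10)/(1 − 0.96) = 302.000.
The smallest integer exceeding 302.000 is 303.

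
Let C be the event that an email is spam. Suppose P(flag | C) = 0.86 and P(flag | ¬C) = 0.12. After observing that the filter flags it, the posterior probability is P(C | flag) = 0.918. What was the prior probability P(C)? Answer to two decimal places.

Bayes' rule in odds form gives O(C|E) = O(C)·[P(E|C)/P(E|¬C)], hence O(C) = O(C|E)/LR.
Posterior odds = 0.918/(1−0.918) = 11.1951. LR = 0.86/0.12 = 7.1667.
Prior odds = 11.1951/7.1667 = 1.5621, so P(C) = 1.5621/(1+1.5621) ≈ 0.61.

P(C) = 0.61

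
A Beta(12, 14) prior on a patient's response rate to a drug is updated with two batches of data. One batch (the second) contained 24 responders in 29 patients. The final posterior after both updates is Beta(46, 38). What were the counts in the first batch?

Because Beta–binomial updating is additive in the counts, the combined data contributed (α_post−α_prior, β_post−β_prior) successes and failures.
Total across both batches: 46−12=34 responders, 38−14=24 non-responders.
Subtract the second batch: 34−24=10 responders and 24−5=19 non-responders.

10 responders and 19 non-responders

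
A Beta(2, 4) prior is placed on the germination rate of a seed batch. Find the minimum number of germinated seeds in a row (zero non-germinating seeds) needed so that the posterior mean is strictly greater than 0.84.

After k germinated seeds and 0 non-germinating seeds the posterior is Beta(2+k, 4), with mean (2+k)/(2+4+k).
Set (2+k)/(6+k) > 0.84 and solve: k > (0.84·6 − 2)/(1 − 0.84) = 19.000.
The smallest integer exceeding 19.000 is 20, and checking k=20: (22)/(26) = 0.8462 > 0.84.

k = 20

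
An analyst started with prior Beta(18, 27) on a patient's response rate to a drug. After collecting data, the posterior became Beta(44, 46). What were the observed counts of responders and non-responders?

26 responders and 19 non-responders

Under Beta–binomial conjugacy the posterior parameters are (α+s, β+f).
Match parameters: s=44−18=26, f=46−27=19.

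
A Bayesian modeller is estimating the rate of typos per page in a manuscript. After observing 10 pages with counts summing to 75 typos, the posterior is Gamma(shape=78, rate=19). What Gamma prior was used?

A Gamma(α, β) prior (rate parametrization) on a Poisson rate with n observations summing to S gives posterior Gamma(α+S, β+n).
So α = 78 − 75 = 3 and β = 19 − 10 = 9.

Gamma(shape=3, rate=9)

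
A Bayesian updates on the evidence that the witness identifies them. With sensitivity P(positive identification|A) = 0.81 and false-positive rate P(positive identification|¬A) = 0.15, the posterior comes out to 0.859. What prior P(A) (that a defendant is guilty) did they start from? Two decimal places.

Bayes' rule in odds form gives O(A|E) = O(A)·[P(E|A)/P(E|¬A)], hence O(A) = O(A|E)/LR.
Posterior odds = 0.859/(1−0.859) = 6.0922. LR = 0.81/0.15 = 5.4000.
Prior odds = 6.0922/5.4000 = 1.1282, so P(A) = 1.1282/(1+1.1282) ≈ 0.53.

P(A) = 0.53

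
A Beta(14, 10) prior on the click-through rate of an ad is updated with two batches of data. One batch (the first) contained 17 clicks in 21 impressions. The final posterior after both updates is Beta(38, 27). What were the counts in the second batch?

Because Beta–binomial updating is additive in the counts, the combined data contributed (α_post−α_prior, β_post−β_prior) successes and failures.
Total across both batches: 38−14=24 clicks, 27−10=17 non-clicks.
Subtract the first batch: 24−17=7 clicks and 17−4=13 non-clicks.

7 clicks and 13 non-clicks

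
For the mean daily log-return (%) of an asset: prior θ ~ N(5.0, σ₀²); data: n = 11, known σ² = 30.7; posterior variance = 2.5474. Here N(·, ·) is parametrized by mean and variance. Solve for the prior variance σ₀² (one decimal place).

σ₀² = 29.2

Posterior precision equals prior precision plus data precision: 1/σ_n² = 1/σ₀² + n/σ².
So 1/σ₀² = 1/2.5474 − 11/30.7 = 0.392557 − 0.358306 = 0.034251.
Hence σ₀² = 1/0.034251 ≈ 29.2.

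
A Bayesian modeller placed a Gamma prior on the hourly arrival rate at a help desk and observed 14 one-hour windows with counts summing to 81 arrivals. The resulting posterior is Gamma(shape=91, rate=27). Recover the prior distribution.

Gamma–Poisson conjugacy: posterior shape = α + Σxᵢ, posterior rate = β + n.
So α = 91 − 81 = 10 and β = 27 − 14 = 13.

Gamma(shape=10, rate=13)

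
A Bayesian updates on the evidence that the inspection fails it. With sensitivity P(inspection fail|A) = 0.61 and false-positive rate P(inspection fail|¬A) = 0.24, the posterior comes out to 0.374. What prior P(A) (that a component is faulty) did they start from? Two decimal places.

In odds form, posterior odds = prior odds × likelihood ratio, so prior odds = posterior odds ÷ LR.
Posterior odds = 0.374/(1−0.374) = 0.5974. LR = 0.61/0.24 = 2.5417.
Prior odds = 0.5974/2.5417 = 0.2350, so P(A) = 0.2350/(1+0.2350) ≈ 0.19.

P(A) = 0.19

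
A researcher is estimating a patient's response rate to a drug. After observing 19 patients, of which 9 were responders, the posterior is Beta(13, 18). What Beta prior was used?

Beta(4, 8)

Beta is conjugate to the binomial likelihood: posterior = Beta(α+s, β+f).
Subtract the data counts: 13−9=4, 18−10=8.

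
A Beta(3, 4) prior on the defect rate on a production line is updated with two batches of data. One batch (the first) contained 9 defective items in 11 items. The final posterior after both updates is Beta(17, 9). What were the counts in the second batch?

5 defective items and 3 good items

Sequential conjugate updates are equivalent to a single update on the pooled data, so total successes = posterior α − prior α and total failures = posterior β − prior β.
Total across both batches: 17−3=14 defective items, 9−4=5 good items.
Subtract the first batch: 14−9=5 defective items and 5−2=3 good items.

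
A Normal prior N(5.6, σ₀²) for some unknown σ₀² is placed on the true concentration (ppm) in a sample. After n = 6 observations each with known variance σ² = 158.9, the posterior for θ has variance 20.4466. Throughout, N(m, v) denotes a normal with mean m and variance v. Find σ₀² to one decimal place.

Posterior precision equals prior precision plus data precision: 1/σ_n² = 1/σ₀² + n/σ².
So 1/σ₀² = 1/20.4466 − 6/158.9 = 0.048908 − 0.037760 = 0.011148.
Hence σ₀² = 1/0.011148 ≈ 89.7.

σ₀² = 89.7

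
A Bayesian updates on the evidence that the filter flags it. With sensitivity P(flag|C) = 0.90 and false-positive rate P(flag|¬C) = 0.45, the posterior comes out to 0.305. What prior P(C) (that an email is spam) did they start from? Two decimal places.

P(C) = 0.18

Bayes' rule in odds form gives O(C|E) = O(C)·[P(E|C)/P(E|¬C)], hence O(C) = O(C|E)/LR.
Posterior odds = 0.305/(1−0.305) = 0.4388. LR = 0.90/0.45 = 2.0000.
Prior odds = 0.4388/2.0000 = 0.2194, so P(C) = 0.2194/(1+0.2194) ≈ 0.18.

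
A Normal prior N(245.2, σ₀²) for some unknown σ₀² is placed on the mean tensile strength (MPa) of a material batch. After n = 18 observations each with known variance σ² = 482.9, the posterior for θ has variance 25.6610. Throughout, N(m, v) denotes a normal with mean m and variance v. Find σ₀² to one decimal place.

Posterior precision equals prior precision plus data precision: 1/σ_n² = 1/σ₀² + n/σ².
So 1/σ₀² = 1/25.6610 − 18/482.9 = 0.038970 − 0.037275 = 0.001695.
Hence σ₀² = 1/0.001695 ≈ 590.0.

σ₀² = 590.0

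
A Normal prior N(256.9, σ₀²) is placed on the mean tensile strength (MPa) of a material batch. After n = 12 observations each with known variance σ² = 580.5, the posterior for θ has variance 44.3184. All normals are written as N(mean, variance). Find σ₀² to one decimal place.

For the Normal–Normal model with known σ², precisions add: τ_n = τ₀ + n/σ².
So 1/σ₀² = 1/44.3184 − 12/580.5 = 0.022564 − 0.020672 = 0.001892.
Hence σ₀² = 1/0.001892 ≈ 528.5.

σ₀² = 528.5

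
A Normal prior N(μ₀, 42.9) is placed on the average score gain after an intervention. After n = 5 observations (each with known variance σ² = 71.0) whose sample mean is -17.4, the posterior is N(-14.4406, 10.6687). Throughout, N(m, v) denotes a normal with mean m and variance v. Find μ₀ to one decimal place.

With known observation variance, the Normal–Normal posterior has precision τ_n = τ₀ + n/σ² and mean μ_n = (τ₀μ₀ + (n/σ²)x̄)/τ_n.
Here τ₀ = 1/42.9 = 0.023310 and τ_data = 5/71.0 = 0.070423, so τ_n = 0.093733.
Rearranging for μ₀: μ₀ = (μ_n·τ_n − τ_data·x̄)/τ₀ = (-14.4406·0.093733 − 0.070423·-17.4) / 0.023310 = -0.128201/0.023310 ≈ -5.5.

μ₀ = -5.5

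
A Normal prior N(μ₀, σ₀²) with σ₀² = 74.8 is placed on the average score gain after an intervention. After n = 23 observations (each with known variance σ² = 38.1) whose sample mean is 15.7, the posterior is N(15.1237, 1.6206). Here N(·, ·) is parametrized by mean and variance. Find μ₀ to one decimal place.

With known observation variance, the Normal–Normal posterior has precision τ_n = τ₀ + n/σ² and mean μ_n = (τ₀μ₀ + (n/σ²)x̄)/τ_n.
Here τ₀ = 1/74.8 = 0.013369 and τ_data = 23/38.1 = 0.603675, so τ_n = 0.617044.
Rearranging for μ₀: μ₀ = (μ_n·τ_n − τ_data·x̄)/τ₀ = (15.1237·0.617044 − 0.603675·15.7) / 0.013369 = -0.145709/0.013369 ≈ -10.9.

μ₀ = -10.9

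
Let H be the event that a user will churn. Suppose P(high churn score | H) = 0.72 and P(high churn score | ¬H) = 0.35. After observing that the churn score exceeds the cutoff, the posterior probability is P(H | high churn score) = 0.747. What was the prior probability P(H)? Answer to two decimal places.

P(H) = 0.59

In odds form, posterior odds = prior odds × likelihood ratio, so prior odds = posterior odds ÷ LR.
Posterior odds = 0.747/(1−0.747) = 2.9526. LR = 0.72/0.35 = 2.0571.
Prior odds = 2.9526/2.0571 = 1.4353, so P(H) = 1.4353/(1+1.4353) ≈ 0.59.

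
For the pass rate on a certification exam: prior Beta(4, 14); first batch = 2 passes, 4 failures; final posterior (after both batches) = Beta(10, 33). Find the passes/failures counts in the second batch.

4 passes and 15 failures

Because Beta–binomial updating is additive in the counts, the combined data contributed (α_post−α_prior, β_post−β_prior) successes and failures.
Total across both batches: 10−4=6 passes, 33−14=19 failures.
Subtract the first batch: 6−2=4 passes and 19−4=15 failures.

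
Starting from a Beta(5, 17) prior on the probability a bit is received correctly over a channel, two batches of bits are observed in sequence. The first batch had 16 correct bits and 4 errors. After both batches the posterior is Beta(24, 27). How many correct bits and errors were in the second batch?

3 correct bits and 6 errors

Sequential conjugate updates are equivalent to a single update on the pooled data, so total successes = posterior α − prior α and total failures = posterior β − prior β.
Total across both batches: 24−5=19 correct bits, 27−17=10 errors.
Subtract the first batch: 19−16=3 correct bits and 10−4=6 errors.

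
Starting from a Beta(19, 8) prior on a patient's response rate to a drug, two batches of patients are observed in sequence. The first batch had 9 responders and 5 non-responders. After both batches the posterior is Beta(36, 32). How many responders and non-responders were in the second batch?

8 responders and 19 non-responders

Because Beta–binomial updating is additive in the counts, the combined data contributed (α_post−α_prior, β_post−β_prior) successes and failures.
Total across both batches: 36−19=17 responders, 32−8=24 non-responders.
Subtract the first batch: 17−9=8 responders and 24−5=19 non-responders.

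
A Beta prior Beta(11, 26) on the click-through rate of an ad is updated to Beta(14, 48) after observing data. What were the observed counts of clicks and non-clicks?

3 clicks and 22 non-clicks

A Beta(a, b) prior with s successes and f failures in binomial data gives a Beta(a+s, b+f) posterior.
Match parameters: s=14−11=3, f=48−26=22.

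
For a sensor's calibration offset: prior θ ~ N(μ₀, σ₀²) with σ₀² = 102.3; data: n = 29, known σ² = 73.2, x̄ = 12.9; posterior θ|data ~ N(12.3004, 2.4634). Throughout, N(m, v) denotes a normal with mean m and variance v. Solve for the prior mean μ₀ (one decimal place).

With known observation variance, the Normal–Normal posterior has precision τ_n = τ₀ + n/σ² and mean μ_n = (τ₀μ₀ + (n/σ²)x̄)/τ_n.
Here τ₀ = 1/102.3 = 0.009775 and τ_data = 29/73.2 = 0.396175, so τ_n = 0.405950.
Rearranging for μ₀: μ₀ = (μ_n·τ_n − τ_data·x̄)/τ₀ = (12.3004·0.405950 − 0.396175·12.9) / 0.009775 = -0.117310/0.009775 ≈ -12.0.

μ₀ = -12.0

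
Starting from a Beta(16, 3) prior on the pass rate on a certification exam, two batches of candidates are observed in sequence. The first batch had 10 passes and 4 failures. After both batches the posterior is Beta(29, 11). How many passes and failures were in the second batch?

3 passes and 4 failures

Sequential conjugate updates are equivalent to a single update on the pooled data, so total successes = posterior α − prior α and total failures = posterior β − prior β.
Total across both batches: 29−16=13 passes, 11−3=8 failures.
Subtract the first batch: 13−10=3 passes and 8−4=4 failures.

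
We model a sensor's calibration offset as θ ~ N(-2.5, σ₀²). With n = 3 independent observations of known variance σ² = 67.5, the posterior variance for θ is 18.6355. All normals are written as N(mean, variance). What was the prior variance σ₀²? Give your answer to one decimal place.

σ₀² = 108.5

For the Normal–Normal model with known σ², precisions add: τ_n = τ₀ + n/σ².
So 1/σ₀² = 1/18.6355 − 3/67.5 = 0.053661 − 0.044444 = 0.009217.
Hence σ₀² = 1/0.009217 ≈ 108.5.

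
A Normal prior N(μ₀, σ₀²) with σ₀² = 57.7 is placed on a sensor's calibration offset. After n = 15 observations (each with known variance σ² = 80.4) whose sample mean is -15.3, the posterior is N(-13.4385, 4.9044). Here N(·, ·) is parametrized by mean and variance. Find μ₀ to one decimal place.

μ₀ = 6.6

The posterior mean is a precision-weighted average: μ_n = (τ₀μ₀ + τ_data·x̄)/(τ₀+τ_data), with τ₀=1/σ₀² and τ_data=n/σ².
Here τ₀ = 1/57.7 = 0.017331 and τ_data = 15/80.4 = 0.186567, so τ_n = 0.203898.
Rearranging for μ₀: μ₀ = (μ_n·τ_n − τ_data·x̄)/τ₀ = (-13.4385·0.203898 − 0.186567·-15.3) / 0.017331 = 0.114392/0.017331 ≈ 6.6.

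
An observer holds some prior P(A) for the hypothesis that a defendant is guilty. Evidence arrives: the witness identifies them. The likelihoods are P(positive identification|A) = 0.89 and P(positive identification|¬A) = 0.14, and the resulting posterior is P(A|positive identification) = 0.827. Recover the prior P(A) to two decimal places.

In odds form, posterior odds = prior odds × likelihood ratio, so prior odds = posterior odds ÷ LR.
Posterior odds = 0.827/(1−0.827) = 4.7803. LR = 0.89/0.14 = 6.3571.
Prior odds = 4.7803/6.3571 = 0.7520, so P(A) = 0.7520/(1+0.7520) ≈ 0.43.

P(A) = 0.43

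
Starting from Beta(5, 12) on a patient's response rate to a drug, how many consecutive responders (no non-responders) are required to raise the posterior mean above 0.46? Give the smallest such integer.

After k responders and 0 non-responders the posterior is Beta(5+k, 12), with mean (5+k)/(5+12+k).
Set (5+k)/(17+k) > 0.46 and solve: k > (0.46·17 − 5)/(1 − 0.46) = 5.222.
The smallest integer exceeding 5.222 is 6.

k = 6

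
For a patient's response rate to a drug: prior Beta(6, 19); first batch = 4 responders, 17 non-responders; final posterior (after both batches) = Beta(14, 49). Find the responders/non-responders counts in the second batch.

Sequential conjugate updates are equivalent to a single update on the pooled data, so total successes = posterior α − prior α and total failures = posterior β − prior β.
Total across both batches: 14−6=8 responders, 49−19=30 non-responders.
Subtract the first batch: 8−4=4 responders and 30−17=13 non-responders.

4 responders and 13 non-responders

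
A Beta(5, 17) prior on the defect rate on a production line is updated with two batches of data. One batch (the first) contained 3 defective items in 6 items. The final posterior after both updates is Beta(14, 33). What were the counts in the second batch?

Because Beta–binomial updating is additive in the counts, the combined data contributed (α_post−α_prior, β_post−β_prior) successes and failures.
Total across both batches: 14−5=9 defective items, 33−17=16 good items.
Subtract the first batch: 9−3=6 defective items and 16−3=13 good items.

6 defective items and 13 good items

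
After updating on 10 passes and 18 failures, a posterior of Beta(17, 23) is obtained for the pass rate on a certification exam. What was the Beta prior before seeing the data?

A Beta(α, β) prior with s successes and f failures in binomial data gives a Beta(α+s, β+f) posterior.
So α = 17 − 10 = 7 and β = 23 − 18 = 5.

Beta(7, 5)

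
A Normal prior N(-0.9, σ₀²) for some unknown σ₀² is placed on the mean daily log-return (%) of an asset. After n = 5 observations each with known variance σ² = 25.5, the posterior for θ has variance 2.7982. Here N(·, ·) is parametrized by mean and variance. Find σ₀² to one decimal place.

σ₀² = 6.2

Posterior precision equals prior precision plus data precision: 1/σ_n² = 1/σ₀² + n/σ².
So 1/σ₀² = 1/2.7982 − 5/25.5 = 0.357373 − 0.196078 = 0.161295.
Hence σ₀² = 1/0.161295 ≈ 6.2.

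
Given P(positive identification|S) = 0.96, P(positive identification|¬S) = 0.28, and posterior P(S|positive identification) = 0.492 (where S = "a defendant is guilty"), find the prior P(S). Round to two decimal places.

Bayes' rule in odds form gives O(S|E) = O(S)·[P(E|S)/P(E|¬S)], hence O(S) = O(S|E)/LR.
Posterior odds = 0.492/(1−0.492) = 0.9685. LR = 0.96/0.28 = 3.4286.
Prior odds = 0.9685/3.4286 = 0.2825, so P(S) = 0.2825/(1+0.2825) ≈ 0.22.

P(S) = 0.22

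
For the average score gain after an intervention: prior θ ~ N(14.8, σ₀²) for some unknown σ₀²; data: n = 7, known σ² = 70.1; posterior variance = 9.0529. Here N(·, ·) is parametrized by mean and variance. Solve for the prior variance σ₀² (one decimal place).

σ₀² = 94.3

Posterior precision equals prior precision plus data precision: 1/σ_n² = 1/σ₀² + n/σ².
So 1/σ₀² = 1/9.0529 − 7/70.1 = 0.110462 − 0.099857 = 0.010605.
Hence σ₀² = 1/0.010605 ≈ 94.3.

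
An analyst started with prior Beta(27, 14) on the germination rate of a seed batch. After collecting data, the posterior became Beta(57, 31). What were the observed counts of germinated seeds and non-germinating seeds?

30 germinated seeds and 17 non-germinating seeds

Under Beta–binomial conjugacy the posterior parameters are (α+s, β+f).
Match parameters: s=57−27=30, f=31−14=17.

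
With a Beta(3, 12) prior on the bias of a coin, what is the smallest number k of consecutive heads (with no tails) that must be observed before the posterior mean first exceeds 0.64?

After k heads and 0 tails the posterior is Beta(3+k, 12), with mean (3+k)/(3+12+k).
Set (3+k)/(15+k) > 0.64 and solve: k > (0.64·15 − 3)/(1 − 0.64) = 18.333.
The smallest integer exceeding 18.333 is 19, and checking k=19: (22)/(34) = 0.6471 > 0.64.

k = 19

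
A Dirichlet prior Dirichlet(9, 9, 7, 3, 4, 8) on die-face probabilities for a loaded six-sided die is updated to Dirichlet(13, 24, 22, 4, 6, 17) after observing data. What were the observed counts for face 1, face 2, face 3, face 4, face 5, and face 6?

counts (4, 15, 15, 1, 2, 9)

For a Dirichlet(α) prior with multinomial counts c, the posterior is Dirichlet(α + c) componentwise.
Counts are posterior − prior componentwise: 13−9=4, 24−9=15, 22−7=15, 4−3=1, 6−4=2, 17−8=9.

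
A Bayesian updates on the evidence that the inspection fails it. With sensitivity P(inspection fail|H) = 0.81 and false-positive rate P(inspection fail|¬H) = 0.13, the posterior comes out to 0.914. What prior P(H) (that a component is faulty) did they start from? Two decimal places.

P(H) = 0.63

In odds form, posterior odds = prior odds × likelihood ratio, so prior odds = posterior odds ÷ LR.
Posterior odds = 0.914/(1−0.914) = 10.6279. LR = 0.81/0.13 = 6.2308.
Prior odds = 10.6279/6.2308 = 1.7057, so P(H) = 1.7057/(1+1.7057) ≈ 0.63.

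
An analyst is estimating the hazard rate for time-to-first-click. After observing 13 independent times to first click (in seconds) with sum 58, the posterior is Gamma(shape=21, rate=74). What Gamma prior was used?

Gamma(shape=8, rate=16)

Gamma–exponential conjugacy: posterior shape = α + n, posterior rate = β + Σtᵢ.
So α = 21 − 13 = 8 and β = 74 − 58 = 16.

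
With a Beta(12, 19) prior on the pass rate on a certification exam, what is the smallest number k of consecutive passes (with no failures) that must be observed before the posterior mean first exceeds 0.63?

After k passes and 0 failures the posterior is Beta(12+k, 19), with mean (12+k)/(12+19+k).
Set (12+k)/(31+k) > 0.63 and solve: k > (0.63·31 − 12)/(1 − 0.63) = 20.351.
The smallest integer exceeding 20.351 is 21.

k = 21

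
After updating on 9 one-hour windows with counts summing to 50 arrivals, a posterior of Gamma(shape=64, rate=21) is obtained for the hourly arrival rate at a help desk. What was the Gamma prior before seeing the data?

Gamma(shape=14, rate=12)

Gamma–Poisson conjugacy: posterior shape = α + Σxᵢ, posterior rate = β + n.
So α = 64 − 50 = 14 and β = 21 − 9 = 12.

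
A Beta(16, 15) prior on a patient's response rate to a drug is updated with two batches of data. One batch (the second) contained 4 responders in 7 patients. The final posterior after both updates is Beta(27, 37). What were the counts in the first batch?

7 responders and 19 non-responders

Because Beta–binomial updating is additive in the counts, the combined data contributed (α_post−α_prior, β_post−β_prior) successes and failures.
Total across both batches: 27−16=11 responders, 37−15=22 non-responders.
Subtract the second batch: 11−4=7 responders and 22−3=19 non-responders.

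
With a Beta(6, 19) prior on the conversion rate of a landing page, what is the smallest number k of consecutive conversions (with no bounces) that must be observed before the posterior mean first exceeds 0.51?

k = 14

After k conversions and 0 bounces the posterior is Beta(6+k, 19), with mean (6+k)/(6+19+k).
Set (6+k)/(25+k) > 0.51 and solve: k > (0.51·25 − 6)/(1 − 0.51) = 13.776.
The smallest integer exceeding 13.776 is 14, and checking k=14: (20)/(39) = 0.5128 > 0.51.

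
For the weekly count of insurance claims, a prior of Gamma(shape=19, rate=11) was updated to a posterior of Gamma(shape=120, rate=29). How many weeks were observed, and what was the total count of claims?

n = 18 weeks with total 101 claims

Gamma–Poisson conjugacy: posterior shape = α + Σxᵢ, posterior rate = β + n.
Matching: Σxᵢ = 120 − 19 = 101 and n = 29 − 11 = 18.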